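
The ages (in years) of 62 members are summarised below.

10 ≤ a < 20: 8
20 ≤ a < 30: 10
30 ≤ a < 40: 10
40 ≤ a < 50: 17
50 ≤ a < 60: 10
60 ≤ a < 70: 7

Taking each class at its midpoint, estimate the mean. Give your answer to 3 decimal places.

40.161

Midpoints: 15, 25, 35, 45, 55, 65
Σfm = 8×15 + 10×25 + 10×35 + 17×45 + 10×55 + 7×65 = 2490
n = Σf = 62
Mean = 2490 / 62 = 40.1613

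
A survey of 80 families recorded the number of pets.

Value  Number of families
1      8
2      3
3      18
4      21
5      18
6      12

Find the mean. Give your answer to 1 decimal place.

Values: 1, 2, 3, 4, 5, 6
Σfx = 8×1 + 3×2 + 18×3 + 21×4 + 18×5 + 12×6 = 314
n = Σf = 80
Mean = 314 / 80 = 3.9250

3.9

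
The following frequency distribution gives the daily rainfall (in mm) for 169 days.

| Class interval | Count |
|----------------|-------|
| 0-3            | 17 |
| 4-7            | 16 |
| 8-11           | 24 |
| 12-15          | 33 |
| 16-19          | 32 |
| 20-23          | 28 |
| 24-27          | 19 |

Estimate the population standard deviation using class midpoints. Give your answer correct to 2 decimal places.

Midpoints: 1.5, 5.5, 9.5, 13.5, 17.5, 21.5, 25.5
n = 169, Σfm = 2433.5, mean = 14.3994
Σfm² = 43800.25
Σf(m − x̄)² = Σfm² − (Σfm)²/n = 43800.25 − 2433.5²/169 = 8759.2899
Population variance = 8759.2899 / 169 = 51.8301
Standard deviation = √51.8301 = 7.1993

7.20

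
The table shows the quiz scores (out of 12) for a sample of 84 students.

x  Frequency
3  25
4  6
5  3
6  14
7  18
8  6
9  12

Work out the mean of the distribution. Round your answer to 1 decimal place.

Values: 3, 4, 5, 6, 7, 8, 9
Σfx = 25×3 + 6×4 + 3×5 + 14×6 + 18×7 + 6×8 + 12×9 = 480
n = Σf = 84
Mean = 480 / 84 = 5.7143

5.7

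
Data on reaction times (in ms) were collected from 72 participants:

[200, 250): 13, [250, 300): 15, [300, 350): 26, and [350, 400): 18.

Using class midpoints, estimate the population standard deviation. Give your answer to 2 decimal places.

51.93

Midpoints: 225, 275, 325, 375
n = 72, Σfm = 22250, mean = 309.0278
Σfm² = 7070000
Σf(m − x̄)² = Σfm² − (Σfm)²/n = 7070000 − 22250²/72 = 194131.9444
Population variance = 194131.9444 / 72 = 2696.2770
Standard deviation = √2696.2770 = 51.9257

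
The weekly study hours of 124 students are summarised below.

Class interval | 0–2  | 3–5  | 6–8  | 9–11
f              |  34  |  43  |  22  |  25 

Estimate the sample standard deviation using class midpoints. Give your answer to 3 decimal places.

3.250

Midpoints: 1, 4, 7, 10
n = 124, Σfm = 610, mean = 4.9194
Σfm² = 4300
Σf(m − x̄)² = Σfm² − (Σfm)²/n = 4300 − 610²/124 = 1299.1935
Sample variance = 1299.1935 / 123 = 10.5625
Standard deviation = √10.5625 = 3.2500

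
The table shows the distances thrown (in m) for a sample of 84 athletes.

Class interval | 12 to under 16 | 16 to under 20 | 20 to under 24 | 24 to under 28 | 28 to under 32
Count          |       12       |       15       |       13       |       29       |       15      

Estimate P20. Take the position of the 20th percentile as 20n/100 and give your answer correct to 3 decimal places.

Cumulative frequencies: 12, 27, 40, 69, 84
n = 84; position = 20n/100 = 16.8.
This falls in the class 16 to under 20: L = 16, F = 12, f = 15, h = 4.
20th percentile ≈ 16 + ((16.8 − 12) / 15) × 4 = 17.2800

17.280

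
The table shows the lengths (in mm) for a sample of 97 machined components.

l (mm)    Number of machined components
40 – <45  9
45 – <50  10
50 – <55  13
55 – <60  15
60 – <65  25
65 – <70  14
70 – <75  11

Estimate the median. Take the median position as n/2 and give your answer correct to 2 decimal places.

Cumulative frequencies: 9, 19, 32, 47, 72, 86, 97
n = 97; position = n/2 = 48.5.
This falls in the class 60 – <65: L = 60, F = 47, f = 25, h = 5.
Median ≈ 60 + ((48.5 − 47) / 25) × 5 = 60.3000

60.30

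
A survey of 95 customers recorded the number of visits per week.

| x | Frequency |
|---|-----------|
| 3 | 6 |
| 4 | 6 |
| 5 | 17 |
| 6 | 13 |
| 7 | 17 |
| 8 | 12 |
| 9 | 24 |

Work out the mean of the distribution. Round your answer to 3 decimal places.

Values: 3, 4, 5, 6, 7, 8, 9
Σfx = 6×3 + 6×4 + 17×5 + 13×6 + 17×7 + 12×8 + 24×9 = 636
n = Σf = 95
Mean = 636 / 95 = 6.6947

6.695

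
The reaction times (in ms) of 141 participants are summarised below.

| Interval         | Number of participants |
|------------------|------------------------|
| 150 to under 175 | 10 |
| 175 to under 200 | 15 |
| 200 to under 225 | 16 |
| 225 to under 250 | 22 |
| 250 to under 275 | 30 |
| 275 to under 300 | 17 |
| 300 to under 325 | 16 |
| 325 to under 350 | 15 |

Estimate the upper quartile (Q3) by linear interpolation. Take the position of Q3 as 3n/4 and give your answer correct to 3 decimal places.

Cumulative frequencies: 10, 25, 41, 63, 93, 110, 126, 141
n = 141; position = 3n/4 = 105.75.
This falls in the class 275 to under 300: L = 275, F = 93, f = 17, h = 25.
Upper quartile ≈ 275 + ((105.75 − 93) / 17) × 25 = 293.7500

293.750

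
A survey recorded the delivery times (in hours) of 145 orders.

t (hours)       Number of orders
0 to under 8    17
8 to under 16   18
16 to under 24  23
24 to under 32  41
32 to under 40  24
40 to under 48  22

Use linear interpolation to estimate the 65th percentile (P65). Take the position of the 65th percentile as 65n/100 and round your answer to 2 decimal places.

31.07

Cumulative frequencies: 17, 35, 58, 99, 123, 145
n = 145; position = 65n/100 = 94.25.
This falls in the class 24 to under 32: L = 24, F = 58, f = 41, h = 8.
65th percentile ≈ 24 + ((94.25 − 58) / 41) × 8 = 31.0732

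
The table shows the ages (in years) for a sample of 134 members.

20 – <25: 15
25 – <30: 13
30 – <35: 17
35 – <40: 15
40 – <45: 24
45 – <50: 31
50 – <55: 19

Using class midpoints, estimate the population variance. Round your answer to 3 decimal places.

93.363

Midpoints: 22.5, 27.5, 32.5, 37.5, 42.5, 47.5, 52.5
n = 134, Σfm = 5300, mean = 39.5522
Σfm² = 222137.5
Σf(m − x̄)² = Σfm² − (Σfm)²/n = 222137.5 − 5300²/134 = 12510.6343
Population variance = 12510.6343 / 134 = 93.3629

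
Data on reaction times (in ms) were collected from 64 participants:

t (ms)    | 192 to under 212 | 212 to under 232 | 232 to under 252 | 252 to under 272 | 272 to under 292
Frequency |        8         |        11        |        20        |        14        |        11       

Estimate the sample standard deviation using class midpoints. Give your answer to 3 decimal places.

25.164

Midpoints: 202, 222, 242, 262, 282
n = 64, Σfm = 15668, mean = 244.8125
Σfm² = 3875616
Σf(m − x̄)² = Σfm² − (Σfm)²/n = 3875616 − 15668²/64 = 39893.7500
Sample variance = 39893.7500 / 63 = 633.2341
Standard deviation = √633.2341 = 25.1641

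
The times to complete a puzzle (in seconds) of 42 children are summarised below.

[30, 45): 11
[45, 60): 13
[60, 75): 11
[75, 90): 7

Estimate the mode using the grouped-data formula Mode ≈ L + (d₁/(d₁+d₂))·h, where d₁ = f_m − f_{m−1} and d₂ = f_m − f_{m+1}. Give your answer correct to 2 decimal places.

52.50

Modal class: [45, 60) (highest frequency 13).
d₁ = 13 − 11 = 2, d₂ = 13 − 11 = 2
Mode ≈ 45 + (2/(2+2)) × 15 = 45 + 7.5000 = 52.5000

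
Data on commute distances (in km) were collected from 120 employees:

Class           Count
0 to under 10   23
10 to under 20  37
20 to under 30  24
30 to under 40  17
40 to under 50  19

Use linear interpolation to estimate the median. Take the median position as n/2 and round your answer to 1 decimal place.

20.0

Cumulative frequencies: 23, 60, 84, 101, 120
n = 120; position = n/2 = 60.
This falls in the class 10 to under 20: L = 10, F = 23, f = 37, h = 10.
Median ≈ 10 + ((60 − 23) / 37) × 10 = 20.0000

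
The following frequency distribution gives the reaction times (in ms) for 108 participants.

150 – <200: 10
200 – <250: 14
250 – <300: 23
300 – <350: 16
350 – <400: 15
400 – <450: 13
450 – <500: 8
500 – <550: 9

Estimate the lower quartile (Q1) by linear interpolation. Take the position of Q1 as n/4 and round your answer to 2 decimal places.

Cumulative frequencies: 10, 24, 47, 63, 78, 91, 99, 108
n = 108; position = n/4 = 27.
This falls in the class 250 – <300: L = 250, F = 24, f = 23, h = 50.
Lower quartile ≈ 250 + ((27 − 24) / 23) × 50 = 256.5217

256.52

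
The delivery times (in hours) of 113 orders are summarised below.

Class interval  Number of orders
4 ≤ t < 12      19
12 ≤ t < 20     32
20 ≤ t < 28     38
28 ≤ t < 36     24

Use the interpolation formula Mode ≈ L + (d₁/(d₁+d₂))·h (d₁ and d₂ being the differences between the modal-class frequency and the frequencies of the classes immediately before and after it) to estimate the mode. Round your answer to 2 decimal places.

Modal class: 20 ≤ t < 28 (highest frequency 38).
d₁ = 38 − 32 = 6, d₂ = 38 − 24 = 14
Mode ≈ 20 + (6/(6+14)) × 8 = 20 + 2.4000 = 22.4000

22.40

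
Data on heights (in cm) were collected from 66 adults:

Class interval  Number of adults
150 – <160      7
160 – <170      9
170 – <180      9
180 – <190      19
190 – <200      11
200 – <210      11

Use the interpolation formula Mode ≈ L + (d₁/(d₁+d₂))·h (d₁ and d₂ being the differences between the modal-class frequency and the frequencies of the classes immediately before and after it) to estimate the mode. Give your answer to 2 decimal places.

Modal class: 180 – <190 (highest frequency 19).
d₁ = 19 − 9 = 10, d₂ = 19 − 11 = 8
Mode ≈ 180 + (10/(10+8)) × 10 = 180 + 5.5556 = 185.5556

185.56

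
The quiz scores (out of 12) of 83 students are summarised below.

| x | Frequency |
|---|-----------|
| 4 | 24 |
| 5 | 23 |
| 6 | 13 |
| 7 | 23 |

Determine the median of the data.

Cumulative frequencies: 24, 47, 60, 83
n = 83, so the median is the value in position (n+1)/2 = 42.
Position 42 falls at value 5.

5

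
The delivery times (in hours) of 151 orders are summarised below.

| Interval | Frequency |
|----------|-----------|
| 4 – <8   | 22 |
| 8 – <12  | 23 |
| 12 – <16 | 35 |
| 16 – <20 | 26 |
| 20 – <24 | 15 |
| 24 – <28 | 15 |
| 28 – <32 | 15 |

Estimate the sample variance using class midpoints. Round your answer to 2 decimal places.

Midpoints: 6, 10, 14, 18, 22, 26, 30
n = 151, Σfm = 2490, mean = 16.4901
Σfm² = 49276
Σf(m − x̄)² = Σfm² − (Σfm)²/n = 49276 − 2490²/151 = 8215.7351
Sample variance = 8215.7351 / 150 = 54.7716

54.77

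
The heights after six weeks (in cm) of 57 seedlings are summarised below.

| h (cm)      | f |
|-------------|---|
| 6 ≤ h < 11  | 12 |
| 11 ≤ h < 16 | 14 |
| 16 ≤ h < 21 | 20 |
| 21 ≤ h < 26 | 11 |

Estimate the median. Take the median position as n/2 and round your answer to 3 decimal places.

Cumulative frequencies: 12, 26, 46, 57
n = 57; position = n/2 = 28.5.
This falls in the class 16 ≤ h < 21: L = 16, F = 26, f = 20, h = 5.
Median ≈ 16 + ((28.5 − 26) / 20) × 5 = 16.6250

16.625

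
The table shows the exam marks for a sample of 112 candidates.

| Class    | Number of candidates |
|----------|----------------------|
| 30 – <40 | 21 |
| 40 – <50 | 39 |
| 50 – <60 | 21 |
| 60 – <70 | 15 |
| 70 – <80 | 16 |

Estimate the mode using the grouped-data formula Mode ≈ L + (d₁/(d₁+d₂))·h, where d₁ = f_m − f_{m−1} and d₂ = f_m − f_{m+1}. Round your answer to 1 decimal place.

Modal class: 40 – <50 (highest frequency 39).
d₁ = 39 − 21 = 18, d₂ = 39 − 21 = 18
Mode ≈ 40 + (18/(18+18)) × 10 = 40 + 5.0000 = 45.0000

45.0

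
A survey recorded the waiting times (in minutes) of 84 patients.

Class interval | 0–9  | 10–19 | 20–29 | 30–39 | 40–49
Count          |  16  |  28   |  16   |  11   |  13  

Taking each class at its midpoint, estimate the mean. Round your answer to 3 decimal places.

Midpoints: 4.5, 14.5, 24.5, 34.5, 44.5
Σfm = 16×4.5 + 28×14.5 + 16×24.5 + 11×34.5 + 13×44.5 = 1828
n = Σf = 84
Mean = 1828 / 84 = 21.7619

21.762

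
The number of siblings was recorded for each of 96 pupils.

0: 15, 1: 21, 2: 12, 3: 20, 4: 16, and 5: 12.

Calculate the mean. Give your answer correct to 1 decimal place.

2.4

Values: 0, 1, 2, 3, 4, 5
Σfx = 15×0 + 21×1 + 12×2 + 20×3 + 16×4 + 12×5 = 229
n = Σf = 96
Mean = 229 / 96 = 2.3854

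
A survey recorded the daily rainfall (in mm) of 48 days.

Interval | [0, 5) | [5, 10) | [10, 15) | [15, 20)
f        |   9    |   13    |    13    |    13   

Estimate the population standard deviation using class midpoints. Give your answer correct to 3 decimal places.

Midpoints: 2.5, 7.5, 12.5, 17.5
n = 48, Σfm = 510, mean = 10.6250
Σfm² = 6800
Σf(m − x̄)² = Σfm² − (Σfm)²/n = 6800 − 510²/48 = 1381.2500
Population variance = 1381.2500 / 48 = 28.7760
Standard deviation = √28.7760 = 5.3643

5.364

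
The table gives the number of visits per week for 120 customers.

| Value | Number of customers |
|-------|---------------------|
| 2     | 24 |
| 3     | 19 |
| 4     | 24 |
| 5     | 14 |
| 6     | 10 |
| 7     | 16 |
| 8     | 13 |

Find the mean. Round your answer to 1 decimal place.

Values: 2, 3, 4, 5, 6, 7, 8
Σfx = 24×2 + 19×3 + 24×4 + 14×5 + 10×6 + 16×7 + 13×8 = 547
n = Σf = 120
Mean = 547 / 120 = 4.5583

4.6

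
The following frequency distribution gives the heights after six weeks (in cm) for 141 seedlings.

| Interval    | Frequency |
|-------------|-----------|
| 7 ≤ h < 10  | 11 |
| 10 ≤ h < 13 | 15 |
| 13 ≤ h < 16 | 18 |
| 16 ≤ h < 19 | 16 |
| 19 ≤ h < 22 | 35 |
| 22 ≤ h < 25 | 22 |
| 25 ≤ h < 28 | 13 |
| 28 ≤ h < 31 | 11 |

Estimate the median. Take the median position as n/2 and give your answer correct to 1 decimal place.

19.9

Cumulative frequencies: 11, 26, 44, 60, 95, 117, 130, 141
n = 141; position = n/2 = 70.5.
This falls in the class 19 ≤ h < 22: L = 19, F = 60, f = 35, h = 3.
Median ≈ 19 + ((70.5 − 60) / 35) × 3 = 19.9000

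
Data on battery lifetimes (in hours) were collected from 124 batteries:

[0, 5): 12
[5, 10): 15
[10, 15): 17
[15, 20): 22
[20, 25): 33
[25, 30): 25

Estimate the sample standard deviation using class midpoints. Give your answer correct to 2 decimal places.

8.04

Midpoints: 2.5, 7.5, 12.5, 17.5, 22.5, 27.5
n = 124, Σfm = 2170, mean = 17.5000
Σfm² = 45925
Σf(m − x̄)² = Σfm² − (Σfm)²/n = 45925 − 2170²/124 = 7950.0000
Sample variance = 7950.0000 / 123 = 64.6341
Standard deviation = √64.6341 = 8.0395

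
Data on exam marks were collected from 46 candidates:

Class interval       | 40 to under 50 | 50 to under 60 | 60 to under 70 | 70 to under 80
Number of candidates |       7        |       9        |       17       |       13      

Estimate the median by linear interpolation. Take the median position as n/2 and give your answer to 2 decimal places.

64.12

Cumulative frequencies: 7, 16, 33, 46
n = 46; position = n/2 = 23.
This falls in the class 60 to under 70: L = 60, F = 16, f = 17, h = 10.
Median ≈ 60 + ((23 − 16) / 17) × 10 = 64.1176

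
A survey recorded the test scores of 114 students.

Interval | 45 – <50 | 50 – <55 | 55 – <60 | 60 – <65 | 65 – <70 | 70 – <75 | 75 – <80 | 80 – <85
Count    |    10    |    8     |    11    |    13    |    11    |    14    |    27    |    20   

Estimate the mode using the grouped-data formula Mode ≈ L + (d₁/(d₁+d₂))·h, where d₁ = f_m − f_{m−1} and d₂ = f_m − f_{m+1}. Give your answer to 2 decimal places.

78.25

Modal class: 75 – <80 (highest frequency 27).
d₁ = 27 − 14 = 13, d₂ = 27 − 20 = 7
Mode ≈ 75 + (13/(13+7)) × 5 = 75 + 3.2500 = 78.2500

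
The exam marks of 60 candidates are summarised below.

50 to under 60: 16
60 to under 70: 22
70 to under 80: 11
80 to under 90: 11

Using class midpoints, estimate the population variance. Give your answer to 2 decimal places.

110.31

Midpoints: 55, 65, 75, 85
n = 60, Σfm = 4070, mean = 67.8333
Σfm² = 282700
Σf(m − x̄)² = Σfm² − (Σfm)²/n = 282700 − 4070²/60 = 6618.3333
Population variance = 6618.3333 / 60 = 110.3056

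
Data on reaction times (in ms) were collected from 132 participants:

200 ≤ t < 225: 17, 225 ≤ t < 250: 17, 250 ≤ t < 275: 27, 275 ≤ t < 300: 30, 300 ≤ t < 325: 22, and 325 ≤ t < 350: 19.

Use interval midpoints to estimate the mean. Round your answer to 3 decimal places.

Midpoints: 212.5, 237.5, 262.5, 287.5, 312.5, 337.5
Σfm = 17×212.5 + 17×237.5 + 27×262.5 + 30×287.5 + 22×312.5 + 19×337.5 = 36650
n = Σf = 132
Mean = 36650 / 132 = 277.6515

277.652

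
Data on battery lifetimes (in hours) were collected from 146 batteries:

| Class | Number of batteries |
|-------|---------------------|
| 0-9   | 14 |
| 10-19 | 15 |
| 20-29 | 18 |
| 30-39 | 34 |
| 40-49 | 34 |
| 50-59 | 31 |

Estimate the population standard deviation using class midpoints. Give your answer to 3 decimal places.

Midpoints: 4.5, 14.5, 24.5, 34.5, 44.5, 54.5
n = 146, Σfm = 5097, mean = 34.9110
Σfm² = 214116.5
Σf(m − x̄)² = Σfm² − (Σfm)²/n = 214116.5 − 5097²/146 = 36175.3425
Population variance = 36175.3425 / 146 = 247.7763
Standard deviation = √247.7763 = 15.7409

15.741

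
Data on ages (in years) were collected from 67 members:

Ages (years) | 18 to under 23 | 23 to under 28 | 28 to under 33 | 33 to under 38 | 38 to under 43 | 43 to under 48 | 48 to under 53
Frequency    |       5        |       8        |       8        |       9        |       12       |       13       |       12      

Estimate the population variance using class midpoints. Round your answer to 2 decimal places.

89.07

Midpoints: 20.5, 25.5, 30.5, 35.5, 40.5, 45.5, 50.5
n = 67, Σfm = 2553.5, mean = 38.1119
Σfm² = 103286.75
Σf(m − x̄)² = Σfm² − (Σfm)²/n = 103286.75 − 2553.5²/67 = 5967.9104
Population variance = 5967.9104 / 67 = 89.0733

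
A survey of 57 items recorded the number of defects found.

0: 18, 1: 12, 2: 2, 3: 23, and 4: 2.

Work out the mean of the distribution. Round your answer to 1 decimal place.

1.6

Values: 0, 1, 2, 3, 4
Σfx = 18×0 + 12×1 + 2×2 + 23×3 + 2×4 = 93
n = Σf = 57
Mean = 93 / 57 = 1.6316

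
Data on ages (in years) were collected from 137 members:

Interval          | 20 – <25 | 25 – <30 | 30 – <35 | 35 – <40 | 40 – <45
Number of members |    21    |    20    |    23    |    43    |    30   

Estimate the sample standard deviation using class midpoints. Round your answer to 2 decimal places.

6.84

Midpoints: 22.5, 27.5, 32.5, 37.5, 42.5
n = 137, Σfm = 4657.5, mean = 33.9964
Σfm² = 164706.25
Σf(m − x̄)² = Σfm² − (Σfm)²/n = 164706.25 − 4657.5²/137 = 6368.2482
Sample variance = 6368.2482 / 136 = 46.8254
Standard deviation = √46.8254 = 6.8429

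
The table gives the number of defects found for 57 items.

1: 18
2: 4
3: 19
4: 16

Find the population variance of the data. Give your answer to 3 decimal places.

Values: 1, 2, 3, 4
n = 57, Σfx = 147, mean = 2.5789
Σfx² = 461
Σf(x − x̄)² = Σfx² − (Σfx)²/n = 461 − 147²/57 = 81.8947
Population variance = 81.8947 / 57 = 1.4367

1.437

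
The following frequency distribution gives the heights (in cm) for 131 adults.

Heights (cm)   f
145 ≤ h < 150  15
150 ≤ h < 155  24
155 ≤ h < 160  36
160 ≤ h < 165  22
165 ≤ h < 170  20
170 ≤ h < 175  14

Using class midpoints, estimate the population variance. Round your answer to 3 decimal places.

Midpoints: 147.5, 152.5, 157.5, 162.5, 167.5, 172.5
n = 131, Σfm = 20882.5, mean = 159.4084
Σfm² = 3336168.75
Σf(m − x̄)² = Σfm² − (Σfm)²/n = 3336168.75 − 20882.5²/131 = 7322.9008
Population variance = 7322.9008 / 131 = 55.9000

55.900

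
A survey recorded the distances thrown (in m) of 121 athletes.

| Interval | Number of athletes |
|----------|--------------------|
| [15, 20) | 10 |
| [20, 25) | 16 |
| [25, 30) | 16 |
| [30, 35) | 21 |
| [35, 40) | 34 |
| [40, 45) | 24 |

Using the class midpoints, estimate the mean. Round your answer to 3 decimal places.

Midpoints: 17.5, 22.5, 27.5, 32.5, 37.5, 42.5
Σfm = 10×17.5 + 16×22.5 + 16×27.5 + 21×32.5 + 34×37.5 + 24×42.5 = 3952.5
n = Σf = 121
Mean = 3952.5 / 121 = 32.6653

32.665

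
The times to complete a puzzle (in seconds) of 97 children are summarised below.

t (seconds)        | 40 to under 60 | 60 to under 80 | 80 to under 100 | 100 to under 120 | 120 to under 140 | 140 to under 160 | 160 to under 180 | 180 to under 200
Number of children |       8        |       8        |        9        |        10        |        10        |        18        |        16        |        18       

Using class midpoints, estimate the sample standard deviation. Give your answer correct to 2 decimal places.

Midpoints: 50, 70, 90, 110, 130, 150, 170, 190
n = 97, Σfm = 13010, mean = 134.1237
Σfm² = 1939300
Σf(m − x̄)² = Σfm² − (Σfm)²/n = 1939300 − 13010²/97 = 194350.5155
Sample variance = 194350.5155 / 96 = 2024.4845
Standard deviation = √2024.4845 = 44.9943

44.99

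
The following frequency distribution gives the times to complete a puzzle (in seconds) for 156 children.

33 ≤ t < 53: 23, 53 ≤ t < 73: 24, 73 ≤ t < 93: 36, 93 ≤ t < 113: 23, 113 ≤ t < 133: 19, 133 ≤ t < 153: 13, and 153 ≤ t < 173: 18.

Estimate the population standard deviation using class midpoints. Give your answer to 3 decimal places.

Midpoints: 43, 63, 83, 103, 123, 143, 163
n = 156, Σfm = 14988, mean = 96.0769
Σfm² = 1661324
Σf(m − x̄)² = Σfm² − (Σfm)²/n = 1661324 − 14988²/156 = 221323.0769
Population variance = 221323.0769 / 156 = 1418.7377
Standard deviation = √1418.7377 = 37.6661

37.666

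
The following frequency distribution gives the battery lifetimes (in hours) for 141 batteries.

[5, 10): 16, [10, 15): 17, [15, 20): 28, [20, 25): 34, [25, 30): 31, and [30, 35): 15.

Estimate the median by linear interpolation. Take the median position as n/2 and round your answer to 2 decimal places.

Cumulative frequencies: 16, 33, 61, 95, 126, 141
n = 141; position = n/2 = 70.5.
This falls in the class [20, 25): L = 20, F = 61, f = 34, h = 5.
Median ≈ 20 + ((70.5 − 61) / 34) × 5 = 21.3971

21.40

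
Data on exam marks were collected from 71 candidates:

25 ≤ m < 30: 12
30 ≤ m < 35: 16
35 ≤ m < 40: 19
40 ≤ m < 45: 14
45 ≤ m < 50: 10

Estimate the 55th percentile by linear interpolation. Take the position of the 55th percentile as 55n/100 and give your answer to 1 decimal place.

37.9

Cumulative frequencies: 12, 28, 47, 61, 71
n = 71; position = 55n/100 = 39.05.
This falls in the class 35 ≤ m < 40: L = 35, F = 28, f = 19, h = 5.
55th percentile ≈ 35 + ((39.05 − 28) / 19) × 5 = 37.9079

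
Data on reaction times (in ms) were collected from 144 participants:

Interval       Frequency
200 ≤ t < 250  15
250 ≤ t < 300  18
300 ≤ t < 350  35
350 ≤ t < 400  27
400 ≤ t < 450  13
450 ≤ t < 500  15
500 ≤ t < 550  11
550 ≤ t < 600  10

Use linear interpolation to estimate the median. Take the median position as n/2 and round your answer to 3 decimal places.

Cumulative frequencies: 15, 33, 68, 95, 108, 123, 134, 144
n = 144; position = n/2 = 72.
This falls in the class 350 ≤ t < 400: L = 350, F = 68, f = 27, h = 50.
Median ≈ 350 + ((72 − 68) / 27) × 50 = 357.4074

357.407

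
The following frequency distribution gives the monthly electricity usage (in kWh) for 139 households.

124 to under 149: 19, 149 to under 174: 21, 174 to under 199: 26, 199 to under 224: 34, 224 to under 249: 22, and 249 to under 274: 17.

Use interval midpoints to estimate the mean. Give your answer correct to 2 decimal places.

Midpoints: 136.5, 161.5, 186.5, 211.5, 236.5, 261.5
Σfm = 19×136.5 + 21×161.5 + 26×186.5 + 34×211.5 + 22×236.5 + 17×261.5 = 27673.5
n = Σf = 139
Mean = 27673.5 / 139 = 199.0899

199.09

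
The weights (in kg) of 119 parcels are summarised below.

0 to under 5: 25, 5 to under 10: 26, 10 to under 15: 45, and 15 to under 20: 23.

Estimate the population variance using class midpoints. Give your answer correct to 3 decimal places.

Midpoints: 2.5, 7.5, 12.5, 17.5
n = 119, Σfm = 1222.5, mean = 10.2731
Σfm² = 15693.75
Σf(m − x̄)² = Σfm² − (Σfm)²/n = 15693.75 − 1222.5²/119 = 3134.8739
Population variance = 3134.8739 / 119 = 26.3435

26.343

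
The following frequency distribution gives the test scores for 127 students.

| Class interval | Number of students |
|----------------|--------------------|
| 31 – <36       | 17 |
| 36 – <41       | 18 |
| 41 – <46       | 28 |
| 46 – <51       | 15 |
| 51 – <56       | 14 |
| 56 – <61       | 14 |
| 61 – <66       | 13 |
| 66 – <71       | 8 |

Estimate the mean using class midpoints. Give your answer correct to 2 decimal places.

Midpoints: 33.5, 38.5, 43.5, 48.5, 53.5, 58.5, 63.5, 68.5
Σfm = 17×33.5 + 18×38.5 + 28×43.5 + 15×48.5 + 14×53.5 + 14×58.5 + 13×63.5 + 8×68.5 = 6149.5
n = Σf = 127
Mean = 6149.5 / 127 = 48.4213

48.42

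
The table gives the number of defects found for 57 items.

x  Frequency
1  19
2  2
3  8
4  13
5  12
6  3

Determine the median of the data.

3

Cumulative frequencies: 19, 21, 29, 42, 54, 57
n = 57, so the median is the value in position (n+1)/2 = 29.
Position 29 falls at value 3.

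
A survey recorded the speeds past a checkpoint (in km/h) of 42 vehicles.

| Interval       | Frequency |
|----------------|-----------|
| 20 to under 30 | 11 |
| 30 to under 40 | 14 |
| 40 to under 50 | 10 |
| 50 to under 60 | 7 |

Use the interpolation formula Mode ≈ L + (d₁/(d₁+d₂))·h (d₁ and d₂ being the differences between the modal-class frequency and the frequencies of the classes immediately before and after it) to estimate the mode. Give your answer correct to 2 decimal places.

Modal class: 30 to under 40 (highest frequency 14).
d₁ = 14 − 11 = 3, d₂ = 14 − 10 = 4
Mode ≈ 30 + (3/(3+4)) × 10 = 30 + 4.2857 = 34.2857

34.29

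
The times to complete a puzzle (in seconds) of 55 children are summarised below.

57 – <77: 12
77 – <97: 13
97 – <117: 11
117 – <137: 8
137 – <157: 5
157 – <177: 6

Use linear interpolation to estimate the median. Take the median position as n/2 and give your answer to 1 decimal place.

Cumulative frequencies: 12, 25, 36, 44, 49, 55
n = 55; position = n/2 = 27.5.
This falls in the class 97 – <117: L = 97, F = 25, f = 11, h = 20.
Median ≈ 97 + ((27.5 − 25) / 11) × 20 = 101.5455

101.5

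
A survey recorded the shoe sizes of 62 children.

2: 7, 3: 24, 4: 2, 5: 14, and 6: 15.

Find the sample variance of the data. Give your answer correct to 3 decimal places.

Values: 2, 3, 4, 5, 6
n = 62, Σfx = 254, mean = 4.0968
Σfx² = 1166
Σf(x − x̄)² = Σfx² − (Σfx)²/n = 1166 − 254²/62 = 125.4194
Sample variance = 125.4194 / 61 = 2.0561

2.056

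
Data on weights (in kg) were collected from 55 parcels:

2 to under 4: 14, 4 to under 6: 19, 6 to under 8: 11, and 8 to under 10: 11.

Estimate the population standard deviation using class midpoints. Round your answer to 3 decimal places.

Midpoints: 3, 5, 7, 9
n = 55, Σfm = 313, mean = 5.6909
Σfm² = 2031
Σf(m − x̄)² = Σfm² − (Σfm)²/n = 2031 − 313²/55 = 249.7455
Population variance = 249.7455 / 55 = 4.5408
Standard deviation = √4.5408 = 2.1309

2.131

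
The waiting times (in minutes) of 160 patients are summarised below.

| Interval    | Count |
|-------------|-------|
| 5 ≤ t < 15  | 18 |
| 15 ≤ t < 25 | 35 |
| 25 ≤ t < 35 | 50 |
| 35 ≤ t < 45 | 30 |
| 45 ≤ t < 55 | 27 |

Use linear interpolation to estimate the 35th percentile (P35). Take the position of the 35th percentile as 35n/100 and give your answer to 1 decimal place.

Cumulative frequencies: 18, 53, 103, 133, 160
n = 160; position = 35n/100 = 56.
This falls in the class 25 ≤ t < 35: L = 25, F = 53, f = 50, h = 10.
35th percentile ≈ 25 + ((56 − 53) / 50) × 10 = 25.6000

25.6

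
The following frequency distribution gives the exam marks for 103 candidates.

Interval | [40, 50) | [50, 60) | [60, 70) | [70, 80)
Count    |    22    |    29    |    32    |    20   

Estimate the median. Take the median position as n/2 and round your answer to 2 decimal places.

60.16

Cumulative frequencies: 22, 51, 83, 103
n = 103; position = n/2 = 51.5.
This falls in the class [60, 70): L = 60, F = 51, f = 32, h = 10.
Median ≈ 60 + ((51.5 − 51) / 32) × 10 = 60.1562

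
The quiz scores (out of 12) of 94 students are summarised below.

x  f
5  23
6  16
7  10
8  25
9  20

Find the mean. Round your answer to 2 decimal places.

Values: 5, 6, 7, 8, 9
Σfx = 23×5 + 16×6 + 10×7 + 25×8 + 20×9 = 661
n = Σf = 94
Mean = 661 / 94 = 7.0319

7.03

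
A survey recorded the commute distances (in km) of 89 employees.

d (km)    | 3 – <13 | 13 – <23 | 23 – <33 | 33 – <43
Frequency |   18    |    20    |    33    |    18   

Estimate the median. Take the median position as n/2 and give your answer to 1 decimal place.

Cumulative frequencies: 18, 38, 71, 89
n = 89; position = n/2 = 44.5.
This falls in the class 23 – <33: L = 23, F = 38, f = 33, h = 10.
Median ≈ 23 + ((44.5 − 38) / 33) × 10 = 24.9697

25.0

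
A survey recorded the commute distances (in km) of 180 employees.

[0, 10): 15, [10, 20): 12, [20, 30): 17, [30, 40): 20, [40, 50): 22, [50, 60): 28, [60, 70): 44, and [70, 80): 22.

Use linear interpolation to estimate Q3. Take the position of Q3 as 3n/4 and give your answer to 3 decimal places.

Cumulative frequencies: 15, 27, 44, 64, 86, 114, 158, 180
n = 180; position = 3n/4 = 135.
This falls in the class [60, 70): L = 60, F = 114, f = 44, h = 10.
Upper quartile ≈ 60 + ((135 − 114) / 44) × 10 = 64.7727

64.773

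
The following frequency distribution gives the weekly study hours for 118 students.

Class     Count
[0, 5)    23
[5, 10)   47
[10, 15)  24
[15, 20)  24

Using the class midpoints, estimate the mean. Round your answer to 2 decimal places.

Midpoints: 2.5, 7.5, 12.5, 17.5
Σfm = 23×2.5 + 47×7.5 + 24×12.5 + 24×17.5 = 1130
n = Σf = 118
Mean = 1130 / 118 = 9.5763

9.58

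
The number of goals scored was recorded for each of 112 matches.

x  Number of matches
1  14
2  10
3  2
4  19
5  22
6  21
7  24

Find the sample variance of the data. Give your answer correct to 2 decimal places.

4.00

Values: 1, 2, 3, 4, 5, 6, 7
n = 112, Σfx = 520, mean = 4.6429
Σfx² = 2858
Σf(x − x̄)² = Σfx² − (Σfx)²/n = 2858 − 520²/112 = 443.7143
Sample variance = 443.7143 / 111 = 3.9974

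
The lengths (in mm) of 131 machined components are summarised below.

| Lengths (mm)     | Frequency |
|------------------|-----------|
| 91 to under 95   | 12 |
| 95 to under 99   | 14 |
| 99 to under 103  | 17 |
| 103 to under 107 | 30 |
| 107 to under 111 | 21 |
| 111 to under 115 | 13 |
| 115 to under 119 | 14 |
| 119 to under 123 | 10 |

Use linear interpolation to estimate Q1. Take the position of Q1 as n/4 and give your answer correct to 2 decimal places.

100.59

Cumulative frequencies: 12, 26, 43, 73, 94, 107, 121, 131
n = 131; position = n/4 = 32.75.
This falls in the class 99 to under 103: L = 99, F = 26, f = 17, h = 4.
Lower quartile ≈ 99 + ((32.75 − 26) / 17) × 4 = 100.5882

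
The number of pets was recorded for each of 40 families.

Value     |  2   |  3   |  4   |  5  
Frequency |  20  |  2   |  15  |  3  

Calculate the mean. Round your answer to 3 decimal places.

3.025

Values: 2, 3, 4, 5
Σfx = 20×2 + 2×3 + 15×4 + 3×5 = 121
n = Σf = 40
Mean = 121 / 40 = 3.0250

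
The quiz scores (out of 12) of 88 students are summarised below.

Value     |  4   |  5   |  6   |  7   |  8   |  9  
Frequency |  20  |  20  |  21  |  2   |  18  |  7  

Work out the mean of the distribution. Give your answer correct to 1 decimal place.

Values: 4, 5, 6, 7, 8, 9
Σfx = 20×4 + 20×5 + 21×6 + 2×7 + 18×8 + 7×9 = 527
n = Σf = 88
Mean = 527 / 88 = 5.9886

6.0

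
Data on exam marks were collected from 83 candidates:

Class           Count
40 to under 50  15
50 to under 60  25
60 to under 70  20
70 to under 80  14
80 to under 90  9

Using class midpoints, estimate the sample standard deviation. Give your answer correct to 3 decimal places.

12.524

Midpoints: 45, 55, 65, 75, 85
n = 83, Σfm = 5165, mean = 62.2289
Σfm² = 334275
Σf(m − x̄)² = Σfm² − (Σfm)²/n = 334275 − 5165²/83 = 12862.6506
Sample variance = 12862.6506 / 82 = 156.8616
Standard deviation = √156.8616 = 12.5244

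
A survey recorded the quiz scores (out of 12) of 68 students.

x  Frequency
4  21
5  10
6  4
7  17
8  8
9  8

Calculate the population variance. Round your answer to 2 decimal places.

Values: 4, 5, 6, 7, 8, 9
n = 68, Σfx = 413, mean = 6.0735
Σfx² = 2723
Σf(x − x̄)² = Σfx² − (Σfx)²/n = 2723 − 413²/68 = 214.6324
Population variance = 214.6324 / 68 = 3.1564

3.16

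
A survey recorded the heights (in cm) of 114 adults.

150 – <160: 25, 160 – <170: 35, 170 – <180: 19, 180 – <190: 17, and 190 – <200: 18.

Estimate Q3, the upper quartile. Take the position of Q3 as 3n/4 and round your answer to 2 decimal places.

Cumulative frequencies: 25, 60, 79, 96, 114
n = 114; position = 3n/4 = 85.5.
This falls in the class 180 – <190: L = 180, F = 79, f = 17, h = 10.
Upper quartile ≈ 180 + ((85.5 − 79) / 17) × 10 = 183.8235

183.82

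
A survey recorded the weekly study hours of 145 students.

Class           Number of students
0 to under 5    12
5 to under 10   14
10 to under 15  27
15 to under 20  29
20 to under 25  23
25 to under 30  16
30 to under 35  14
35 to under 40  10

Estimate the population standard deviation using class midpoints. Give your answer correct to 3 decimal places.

Midpoints: 2.5, 7.5, 12.5, 17.5, 22.5, 27.5, 32.5, 37.5
n = 145, Σfm = 2767.5, mean = 19.0862
Σfm² = 66556.25
Σf(m − x̄)² = Σfm² − (Σfm)²/n = 66556.25 − 2767.5²/145 = 13735.1724
Population variance = 13735.1724 / 145 = 94.7253
Standard deviation = √94.7253 = 9.7327

9.733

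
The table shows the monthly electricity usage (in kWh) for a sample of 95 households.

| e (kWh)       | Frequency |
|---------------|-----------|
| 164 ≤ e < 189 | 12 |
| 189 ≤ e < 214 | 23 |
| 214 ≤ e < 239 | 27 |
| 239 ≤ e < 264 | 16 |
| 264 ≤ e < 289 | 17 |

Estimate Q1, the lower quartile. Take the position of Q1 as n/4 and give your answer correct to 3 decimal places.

201.772

Cumulative frequencies: 12, 35, 62, 78, 95
n = 95; position = n/4 = 23.75.
This falls in the class 189 ≤ e < 214: L = 189, F = 12, f = 23, h = 25.
Lower quartile ≈ 189 + ((23.75 − 12) / 23) × 25 = 201.7717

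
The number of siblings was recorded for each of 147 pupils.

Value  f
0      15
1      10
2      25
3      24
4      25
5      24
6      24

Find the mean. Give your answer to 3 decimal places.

Values: 0, 1, 2, 3, 4, 5, 6
Σfx = 15×0 + 10×1 + 25×2 + 24×3 + 25×4 + 24×5 + 24×6 = 496
n = Σf = 147
Mean = 496 / 147 = 3.3741

3.374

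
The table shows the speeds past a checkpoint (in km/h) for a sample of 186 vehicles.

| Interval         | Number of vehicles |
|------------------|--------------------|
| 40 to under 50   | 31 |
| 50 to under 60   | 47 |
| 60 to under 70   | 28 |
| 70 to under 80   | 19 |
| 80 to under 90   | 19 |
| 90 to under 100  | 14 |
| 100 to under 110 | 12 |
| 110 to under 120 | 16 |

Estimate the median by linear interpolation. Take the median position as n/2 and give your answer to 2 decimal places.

65.36

Cumulative frequencies: 31, 78, 106, 125, 144, 158, 170, 186
n = 186; position = n/2 = 93.
This falls in the class 60 to under 70: L = 60, F = 78, f = 28, h = 10.
Median ≈ 60 + ((93 − 78) / 28) × 10 = 65.3571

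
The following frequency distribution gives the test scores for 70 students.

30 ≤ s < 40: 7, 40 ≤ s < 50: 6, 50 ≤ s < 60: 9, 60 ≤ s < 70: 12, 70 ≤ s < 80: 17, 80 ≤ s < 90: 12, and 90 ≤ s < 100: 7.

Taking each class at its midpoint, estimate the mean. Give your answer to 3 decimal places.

Midpoints: 35, 45, 55, 65, 75, 85, 95
Σfm = 7×35 + 6×45 + 9×55 + 12×65 + 17×75 + 12×85 + 7×95 = 4750
n = Σf = 70
Mean = 4750 / 70 = 67.8571

67.857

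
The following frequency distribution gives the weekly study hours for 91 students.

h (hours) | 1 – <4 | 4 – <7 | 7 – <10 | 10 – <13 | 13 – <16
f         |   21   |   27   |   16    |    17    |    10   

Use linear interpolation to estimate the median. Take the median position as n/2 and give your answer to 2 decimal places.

Cumulative frequencies: 21, 48, 64, 81, 91
n = 91; position = n/2 = 45.5.
This falls in the class 4 – <7: L = 4, F = 21, f = 27, h = 3.
Median ≈ 4 + ((45.5 − 21) / 27) × 3 = 6.7222

6.72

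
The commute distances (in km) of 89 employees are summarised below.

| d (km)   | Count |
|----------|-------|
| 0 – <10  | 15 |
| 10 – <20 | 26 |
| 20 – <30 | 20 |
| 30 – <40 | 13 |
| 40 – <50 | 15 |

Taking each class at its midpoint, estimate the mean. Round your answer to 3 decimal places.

Midpoints: 5, 15, 25, 35, 45
Σfm = 15×5 + 26×15 + 20×25 + 13×35 + 15×45 = 2095
n = Σf = 89
Mean = 2095 / 89 = 23.5393

23.539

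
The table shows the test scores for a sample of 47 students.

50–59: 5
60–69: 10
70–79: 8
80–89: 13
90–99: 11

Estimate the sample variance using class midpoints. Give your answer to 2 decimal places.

178.72

Midpoints: 54.5, 64.5, 74.5, 84.5, 94.5
n = 47, Σfm = 3651.5, mean = 77.6915
Σfm² = 291911.75
Σf(m − x̄)² = Σfm² − (Σfm)²/n = 291911.75 − 3651.5²/47 = 8221.2766
Sample variance = 8221.2766 / 46 = 178.7234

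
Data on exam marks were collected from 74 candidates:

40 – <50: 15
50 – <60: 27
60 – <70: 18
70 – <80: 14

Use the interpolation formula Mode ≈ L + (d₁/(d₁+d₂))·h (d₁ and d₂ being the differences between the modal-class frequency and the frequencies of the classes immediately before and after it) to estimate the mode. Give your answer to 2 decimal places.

Modal class: 50 – <60 (highest frequency 27).
d₁ = 27 − 15 = 12, d₂ = 27 − 18 = 9
Mode ≈ 50 + (12/(12+9)) × 10 = 50 + 5.7143 = 55.7143

55.71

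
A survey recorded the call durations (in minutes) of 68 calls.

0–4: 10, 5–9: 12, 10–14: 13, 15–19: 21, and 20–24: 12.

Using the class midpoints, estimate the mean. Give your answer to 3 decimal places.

Midpoints: 2, 7, 12, 17, 22
Σfm = 10×2 + 12×7 + 13×12 + 21×17 + 12×22 = 881
n = Σf = 68
Mean = 881 / 68 = 12.9559

12.956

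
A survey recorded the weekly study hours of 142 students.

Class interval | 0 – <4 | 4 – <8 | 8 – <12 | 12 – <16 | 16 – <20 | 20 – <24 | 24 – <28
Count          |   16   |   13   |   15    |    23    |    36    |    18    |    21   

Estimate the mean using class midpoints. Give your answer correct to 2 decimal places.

Midpoints: 2, 6, 10, 14, 18, 22, 26
Σfm = 16×2 + 13×6 + 15×10 + 23×14 + 36×18 + 18×22 + 21×26 = 2172
n = Σf = 142
Mean = 2172 / 142 = 15.2958

15.30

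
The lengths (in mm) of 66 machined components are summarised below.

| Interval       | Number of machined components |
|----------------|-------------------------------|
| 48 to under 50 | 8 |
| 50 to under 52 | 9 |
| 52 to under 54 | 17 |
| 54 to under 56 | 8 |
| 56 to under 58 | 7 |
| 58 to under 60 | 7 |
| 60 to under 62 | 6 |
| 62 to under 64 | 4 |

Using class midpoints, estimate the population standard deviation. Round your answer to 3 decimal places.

Midpoints: 49, 51, 53, 55, 57, 59, 61, 63
n = 66, Σfm = 3622, mean = 54.8788
Σfm² = 199882
Σf(m − x̄)² = Σfm² − (Σfm)²/n = 199882 − 3622²/66 = 1111.0303
Population variance = 1111.0303 / 66 = 16.8338
Standard deviation = √16.8338 = 4.1029

4.103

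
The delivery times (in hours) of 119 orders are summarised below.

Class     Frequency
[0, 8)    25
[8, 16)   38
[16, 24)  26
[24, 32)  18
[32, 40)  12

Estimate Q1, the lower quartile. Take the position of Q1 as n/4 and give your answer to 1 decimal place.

Cumulative frequencies: 25, 63, 89, 107, 119
n = 119; position = n/4 = 29.75.
This falls in the class [8, 16): L = 8, F = 25, f = 38, h = 8.
Lower quartile ≈ 8 + ((29.75 − 25) / 38) × 8 = 9.0000

9.0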